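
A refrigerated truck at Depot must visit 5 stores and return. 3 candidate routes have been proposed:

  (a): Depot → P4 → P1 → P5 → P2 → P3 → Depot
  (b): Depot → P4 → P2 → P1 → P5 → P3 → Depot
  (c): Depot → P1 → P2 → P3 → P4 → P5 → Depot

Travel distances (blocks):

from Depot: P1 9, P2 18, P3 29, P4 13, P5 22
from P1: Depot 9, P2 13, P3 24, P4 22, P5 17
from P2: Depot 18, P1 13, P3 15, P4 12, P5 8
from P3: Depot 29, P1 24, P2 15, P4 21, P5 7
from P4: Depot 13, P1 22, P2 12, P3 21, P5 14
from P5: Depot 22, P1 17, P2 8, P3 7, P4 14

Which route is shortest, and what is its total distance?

(a): 13 + 22 + 17 + 8 + 15 + 29 = 104
(b): 13 + 12 + 13 + 17 + 7 + 29 = 91
(c): 9 + 13 + 15 + 21 + 14 + 22 = 94

91 blocks — (b) is the shortest.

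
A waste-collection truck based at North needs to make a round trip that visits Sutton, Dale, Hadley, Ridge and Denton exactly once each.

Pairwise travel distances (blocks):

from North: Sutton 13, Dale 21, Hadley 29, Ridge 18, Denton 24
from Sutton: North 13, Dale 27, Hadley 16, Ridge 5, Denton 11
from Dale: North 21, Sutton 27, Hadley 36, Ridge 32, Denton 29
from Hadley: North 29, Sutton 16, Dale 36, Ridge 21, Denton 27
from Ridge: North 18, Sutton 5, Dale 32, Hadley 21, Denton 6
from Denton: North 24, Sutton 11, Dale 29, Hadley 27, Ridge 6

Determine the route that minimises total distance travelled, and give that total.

There are 60 distinct closed tours to check (reversals are equivalent).
North → Sutton → Dale → Hadley → Ridge → Denton → North: 13+27+36+21+6+24 = 127
North → Sutton → Dale → Hadley → Denton → Ridge → North: 13+27+36+27+6+18 = 127
North → Sutton → Dale → Ridge → Hadley → Denton → North: 13+27+32+21+27+24 = 144
North → Sutton → Dale → Ridge → Denton → Hadley → North: 13+27+32+6+27+29 = 134
North → Sutton → Dale → Denton → Hadley → Ridge → North: 13+27+29+27+21+18 = 135
North → Sutton → Dale → Denton → Ridge → Hadley → North: 13+27+29+6+21+29 = 125
North → Sutton → Hadley → Dale → Ridge → Denton → North: 13+16+36+32+6+24 = 127
North → Sutton → Hadley → Dale → Denton → Ridge → North: 13+16+36+29+6+18 = 118
North → Sutton → Hadley → Ridge → Dale → Denton → North: 13+16+21+32+29+24 = 135
North → Sutton → Hadley → Ridge → Denton → Dale → North: 13+16+21+6+29+21 = 106
North → Sutton → Hadley → Denton → Dale → Ridge → North: 13+16+27+29+32+18 = 135
North → Sutton → Hadley → Denton → Ridge → Dale → North: 13+16+27+6+32+21 = 115
North → Sutton → Ridge → Dale → Hadley → Denton → North: 13+5+32+36+27+24 = 137
North → Sutton → Ridge → Dale → Denton → Hadley → North: 13+5+32+29+27+29 = 135
… (46 more)
The minimum is 106.
One optimal route: North → Sutton → Hadley → Ridge → Denton → Dale → North (or its reverse).

Shortest round trip = 106 blocks.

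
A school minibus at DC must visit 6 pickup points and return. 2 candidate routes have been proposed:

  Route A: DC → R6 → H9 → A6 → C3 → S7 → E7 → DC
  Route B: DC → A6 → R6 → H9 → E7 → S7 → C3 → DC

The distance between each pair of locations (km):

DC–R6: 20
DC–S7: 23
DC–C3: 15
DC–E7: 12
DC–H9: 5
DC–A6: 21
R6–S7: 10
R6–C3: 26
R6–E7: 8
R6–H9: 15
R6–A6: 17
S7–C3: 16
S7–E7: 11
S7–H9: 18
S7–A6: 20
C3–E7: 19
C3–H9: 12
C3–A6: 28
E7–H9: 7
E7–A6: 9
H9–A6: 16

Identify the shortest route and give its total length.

Route A: 20 + 15 + 16 + 28 + 16 + 11 + 12 = 118
Route B: 21 + 17 + 15 + 7 + 11 + 16 + 15 = 102

Shortest is Route B, total 102 km.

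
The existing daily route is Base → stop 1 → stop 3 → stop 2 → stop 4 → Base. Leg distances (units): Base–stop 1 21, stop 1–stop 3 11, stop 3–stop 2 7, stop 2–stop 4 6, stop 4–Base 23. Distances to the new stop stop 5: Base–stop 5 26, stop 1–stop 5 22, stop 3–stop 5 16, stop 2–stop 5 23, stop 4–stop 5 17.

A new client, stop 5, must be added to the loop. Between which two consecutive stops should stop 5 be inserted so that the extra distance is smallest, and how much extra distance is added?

Insertion cost between consecutive stops i–j is d(i,stop 5) + d(stop 5,j) − d(i,j):
  between Base and stop 1: 26 + 22 − 21 = 27
  between stop 1 and stop 3: 22 + 16 − 11 = 27
  between stop 3 and stop 2: 16 + 23 − 7 = 32
  between stop 2 and stop 4: 23 + 17 − 6 = 34
  between stop 4 and Base: 17 + 26 − 23 = 20
Cheapest insertion is between stop 4 and Base, adding 20.
New total = 68 + 20 = 88.

Adding 20 by placing stop 5 on the stop 4–Base leg.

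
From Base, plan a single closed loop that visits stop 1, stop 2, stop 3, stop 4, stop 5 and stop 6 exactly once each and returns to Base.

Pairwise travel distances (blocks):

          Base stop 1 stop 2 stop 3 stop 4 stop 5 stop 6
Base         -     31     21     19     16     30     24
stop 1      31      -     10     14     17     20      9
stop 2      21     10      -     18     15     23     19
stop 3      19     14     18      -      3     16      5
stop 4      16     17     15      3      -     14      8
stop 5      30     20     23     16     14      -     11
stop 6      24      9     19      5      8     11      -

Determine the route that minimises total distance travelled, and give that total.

Shortest round trip = 86 blocks.

With 6 stops there are 6!/2 = 360 distinct round trips (a route and its reverse cost the same).
Base → stop 1 → stop 2 → stop 3 → stop 4 → stop 5 → stop 6 → Base: 31+10+18+3+14+11+24 = 111
Base → stop 1 → stop 2 → stop 3 → stop 4 → stop 6 → stop 5 → Base: 31+10+18+3+8+11+30 = 111
Base → stop 1 → stop 2 → stop 3 → stop 5 → stop 4 → stop 6 → Base: 31+10+18+16+14+8+24 = 121
Base → stop 1 → stop 2 → stop 3 → stop 5 → stop 6 → stop 4 → Base: 31+10+18+16+11+8+16 = 110
Base → stop 1 → stop 2 → stop 3 → stop 6 → stop 4 → stop 5 → Base: 31+10+18+5+8+14+30 = 116
Base → stop 1 → stop 2 → stop 3 → stop 6 → stop 5 → stop 4 → Base: 31+10+18+5+11+14+16 = 105
Base → stop 1 → stop 2 → stop 4 → stop 3 → stop 5 → stop 6 → Base: 31+10+15+3+16+11+24 = 110
Base → stop 1 → stop 2 → stop 4 → stop 3 → stop 6 → stop 5 → Base: 31+10+15+3+5+11+30 = 105
… (352 more)
Base → stop 2 → stop 1 → stop 5 → stop 6 → stop 3 → stop 4 → Base: 21+10+20+11+5+3+16 = 86  ← best
The minimum is 86.
One optimal route: Base → stop 2 → stop 1 → stop 5 → stop 6 → stop 3 → stop 4 → Base (or its reverse).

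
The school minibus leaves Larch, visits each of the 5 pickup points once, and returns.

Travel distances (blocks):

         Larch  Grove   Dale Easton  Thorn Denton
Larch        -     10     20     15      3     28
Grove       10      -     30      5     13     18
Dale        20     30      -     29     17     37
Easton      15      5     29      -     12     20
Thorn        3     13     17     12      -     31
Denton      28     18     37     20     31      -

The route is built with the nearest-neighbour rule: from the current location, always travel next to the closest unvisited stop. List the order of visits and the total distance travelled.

From Larch: distances to unvisited — Thorn=3, Grove=10, Easton=15, Dale=20, Denton=28. Nearest is Thorn (3).
From Thorn: distances to unvisited — Easton=12, Grove=13, Dale=17, Denton=31. Nearest is Easton (12).
From Easton: distances to unvisited — Grove=5, Denton=20, Dale=29. Nearest is Grove (5).
From Grove: distances to unvisited — Denton=18, Dale=30. Nearest is Denton (18).
From Denton: distances to unvisited — Dale=37. Nearest is Dale (37).
Return Dale→Larch: 20.
Total = 3 + 12 + 5 + 18 + 37 + 20 = 95.

95 blocks along Larch → Thorn → Easton → Grove → Denton → Dale → Larch.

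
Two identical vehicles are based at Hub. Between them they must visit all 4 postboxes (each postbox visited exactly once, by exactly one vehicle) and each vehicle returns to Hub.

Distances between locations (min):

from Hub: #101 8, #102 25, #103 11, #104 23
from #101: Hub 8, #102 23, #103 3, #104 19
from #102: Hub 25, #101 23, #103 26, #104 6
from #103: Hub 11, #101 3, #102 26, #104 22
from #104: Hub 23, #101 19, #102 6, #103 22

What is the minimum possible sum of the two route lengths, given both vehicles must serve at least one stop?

Minimum combined distance: 76 min.

Check every non-empty split of the stops between the two vehicles; for each half take its own optimal tour:
  {#101} + {#102, #103, #104}: 16 + 64 = 80
  {#102} + {#101, #103, #104}: 50 + 56 = 106
  {#101, #102} + {#103, #104}: 56 + 56 = 112
  {#103} + {#101, #102, #104}: 22 + 58 = 80
  {#101, #103} + {#102, #104}: 22 + 54 = 76
  {#102, #103} + {#101, #104}: 62 + 50 = 112
  … (7 splits in total)
Best: vehicle 1 Hub → #101 → #103 → Hub = 22; vehicle 2 Hub → #102 → #104 → Hub = 54; combined 76.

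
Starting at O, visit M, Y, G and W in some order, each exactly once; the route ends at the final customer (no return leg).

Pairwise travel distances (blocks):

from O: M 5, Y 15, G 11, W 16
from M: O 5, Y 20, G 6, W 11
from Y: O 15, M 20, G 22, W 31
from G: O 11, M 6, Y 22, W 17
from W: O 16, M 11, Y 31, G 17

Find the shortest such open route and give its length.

There are 4! = 24 possible orderings.
O→M→Y→G→W: 5+20+22+17 = 64
O→M→Y→W→G: 5+20+31+17 = 73
O→M→G→Y→W: 5+6+22+31 = 64
O→M→G→W→Y: 5+6+17+31 = 59
O→M→W→Y→G: 5+11+31+22 = 69
O→M→W→G→Y: 5+11+17+22 = 55
O→Y→M→G→W: 15+20+6+17 = 58
O→Y→M→W→G: 15+20+11+17 = 63
O→Y→G→M→W: 15+22+6+11 = 54
O→Y→G→W→M: 15+22+17+11 = 65
O→Y→W→M→G: 15+31+11+6 = 63
O→Y→W→G→M: 15+31+17+6 = 69
O→G→M→Y→W: 11+6+20+31 = 68
O→G→M→W→Y: 11+6+11+31 = 59
… (10 more)
The minimum is 54.
One shortest path: O → Y → G → M → W.

Shortest open route: 54 blocks.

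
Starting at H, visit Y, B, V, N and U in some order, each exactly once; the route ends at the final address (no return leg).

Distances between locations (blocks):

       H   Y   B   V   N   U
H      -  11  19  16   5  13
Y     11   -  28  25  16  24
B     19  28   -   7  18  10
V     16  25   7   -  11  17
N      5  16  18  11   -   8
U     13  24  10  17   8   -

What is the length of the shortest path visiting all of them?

There are 5! = 120 possible orderings.
H → Y → B → V → N → U: 11+28+7+11+8 = 65
H → Y → B → V → U → N: 11+28+7+17+8 = 71
H → Y → B → N → V → U: 11+28+18+11+17 = 85
H → Y → B → N → U → V: 11+28+18+8+17 = 82
H → Y → B → U → V → N: 11+28+10+17+11 = 77
H → Y → B → U → N → V: 11+28+10+8+11 = 68
H → Y → V → B → N → U: 11+25+7+18+8 = 69
H → Y → V → B → U → N: 11+25+7+10+8 = 61
H → Y → V → N → B → U: 11+25+11+18+10 = 75
H → Y → V → N → U → B: 11+25+11+8+10 = 65
H → Y → V → U → B → N: 11+25+17+10+18 = 81
H → Y → V → U → N → B: 11+25+17+8+18 = 79
H → Y → N → B → V → U: 11+16+18+7+17 = 69
H → Y → N → B → U → V: 11+16+18+10+17 = 72
… (106 more)
H → Y → N → U → B → V: 11+16+8+10+7 = 52  ← best
The minimum is 52.
One shortest path: H → Y → N → U → B → V.

Minimum one-way distance = 52 blocks.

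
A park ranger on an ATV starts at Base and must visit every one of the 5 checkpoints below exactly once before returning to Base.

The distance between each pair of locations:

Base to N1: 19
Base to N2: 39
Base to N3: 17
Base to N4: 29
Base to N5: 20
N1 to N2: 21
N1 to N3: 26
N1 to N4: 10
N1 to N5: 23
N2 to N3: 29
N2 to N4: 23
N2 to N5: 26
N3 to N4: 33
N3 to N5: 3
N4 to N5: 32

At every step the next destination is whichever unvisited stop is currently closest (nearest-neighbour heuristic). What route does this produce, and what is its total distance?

115 along Base → N3 → N5 → N1 → N4 → N2 → Base.

Base → [N3:17 / N1:19 / N5:20 / N4:29 / N2:39] → N3 (17)
N3 → [N5:3 / N1:26 / N2:29 / N4:33] → N5 (3)
N5 → [N1:23 / N2:26 / N4:32] → N1 (23)
N1 → [N4:10 / N2:21] → N4 (10)
N4 → [N2:23] → N2 (23)
Return N2→Base: 39.
Total = 17 + 3 + 23 + 10 + 23 + 39 = 115.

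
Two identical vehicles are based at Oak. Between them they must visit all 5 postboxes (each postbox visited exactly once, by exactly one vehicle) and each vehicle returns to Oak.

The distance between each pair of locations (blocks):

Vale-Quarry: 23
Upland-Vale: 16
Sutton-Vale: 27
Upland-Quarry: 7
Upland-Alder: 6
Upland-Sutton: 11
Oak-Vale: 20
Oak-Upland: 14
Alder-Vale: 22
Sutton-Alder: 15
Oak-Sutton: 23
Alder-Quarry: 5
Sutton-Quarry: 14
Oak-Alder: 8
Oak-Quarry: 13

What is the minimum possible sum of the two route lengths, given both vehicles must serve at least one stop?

90 blocks — the smallest possible combined total.

Try each way of splitting the stops between the two vehicles (each non-empty) and, for each split, find the best tour for each vehicle:
  {Upland} + {Sutton, Alder, Vale, Quarry}: 28 + 74 = 102
  {Sutton} + {Upland, Alder, Vale, Quarry}: 46 + 56 = 102
  {Upland, Sutton} + {Alder, Vale, Quarry}: 48 + 56 = 104
  {Alder} + {Upland, Sutton, Vale, Quarry}: 16 + 74 = 90
  {Upland, Alder} + {Sutton, Vale, Quarry}: 28 + 74 = 102
  {Sutton, Alder} + {Upland, Vale, Quarry}: 46 + 56 = 102
  … (15 splits in total)
Best: vehicle 1 Oak → Alder → Oak = 16; vehicle 2 Oak → Vale → Upland → Sutton → Quarry → Oak = 74; combined 90.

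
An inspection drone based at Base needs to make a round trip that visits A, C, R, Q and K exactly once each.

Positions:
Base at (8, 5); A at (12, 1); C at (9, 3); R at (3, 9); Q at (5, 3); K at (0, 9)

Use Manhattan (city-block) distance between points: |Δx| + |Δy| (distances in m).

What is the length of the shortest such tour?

With 5 stops there are 5!/2 = 60 distinct round trips (a route and its reverse cost the same).
Base-A-C-R-Q-K-Base: 8+5+12+8+11+12 = 56
Base-A-C-R-K-Q-Base: 8+5+12+3+11+5 = 44
Base-A-C-Q-R-K-Base: 8+5+4+8+3+12 = 40
Base-A-C-Q-K-R-Base: 8+5+4+11+3+9 = 40
Base-A-C-K-R-Q-Base: 8+5+15+3+8+5 = 44
Base-A-C-K-Q-R-Base: 8+5+15+11+8+9 = 56
Base-A-R-C-Q-K-Base: 8+17+12+4+11+12 = 64
Base-A-R-C-K-Q-Base: 8+17+12+15+11+5 = 68
Base-A-R-Q-C-K-Base: 8+17+8+4+15+12 = 64
Base-A-R-Q-K-C-Base: 8+17+8+11+15+3 = 62
Base-A-R-K-C-Q-Base: 8+17+3+15+4+5 = 52
Base-A-R-K-Q-C-Base: 8+17+3+11+4+3 = 46
Base-A-Q-C-R-K-Base: 8+9+4+12+3+12 = 48
Base-A-Q-C-K-R-Base: 8+9+4+15+3+9 = 48
… (46 more)
The minimum is 40.
One optimal route: Base → A → C → Q → R → K → Base (or its reverse).

Minimum total distance: 40 m.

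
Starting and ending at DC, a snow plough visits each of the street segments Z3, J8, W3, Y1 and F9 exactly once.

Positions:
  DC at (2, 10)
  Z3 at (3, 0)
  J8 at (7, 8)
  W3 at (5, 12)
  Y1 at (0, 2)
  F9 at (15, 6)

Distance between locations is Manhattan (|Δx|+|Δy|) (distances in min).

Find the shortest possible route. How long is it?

With 5 stops there are 5!/2 = 60 distinct round trips (a route and its reverse cost the same).
DC→Z3→J8→W3→Y1→F9→DC: 11+12+6+15+19+17 = 80
DC→Z3→J8→W3→F9→Y1→DC: 11+12+6+16+19+10 = 74
DC→Z3→J8→Y1→W3→F9→DC: 11+12+13+15+16+17 = 84
DC→Z3→J8→Y1→F9→W3→DC: 11+12+13+19+16+5 = 76
DC→Z3→J8→F9→W3→Y1→DC: 11+12+10+16+15+10 = 74
DC→Z3→J8→F9→Y1→W3→DC: 11+12+10+19+15+5 = 72
DC→Z3→W3→J8→Y1→F9→DC: 11+14+6+13+19+17 = 80
DC→Z3→W3→J8→F9→Y1→DC: 11+14+6+10+19+10 = 70
DC→Z3→W3→Y1→J8→F9→DC: 11+14+15+13+10+17 = 80
DC→Z3→W3→Y1→F9→J8→DC: 11+14+15+19+10+7 = 76
DC→Z3→W3→F9→J8→Y1→DC: 11+14+16+10+13+10 = 74
DC→Z3→W3→F9→Y1→J8→DC: 11+14+16+19+13+7 = 80
DC→Z3→Y1→J8→W3→F9→DC: 11+5+13+6+16+17 = 68
DC→Z3→Y1→J8→F9→W3→DC: 11+5+13+10+16+5 = 60
… (46 more)
DC→W3→J8→F9→Z3→Y1→DC: 5+6+10+18+5+10 = 54  ← best
The minimum is 54.
One optimal route: DC → W3 → J8 → F9 → Z3 → Y1 → DC (or its reverse).

Minimum total distance: 54 min.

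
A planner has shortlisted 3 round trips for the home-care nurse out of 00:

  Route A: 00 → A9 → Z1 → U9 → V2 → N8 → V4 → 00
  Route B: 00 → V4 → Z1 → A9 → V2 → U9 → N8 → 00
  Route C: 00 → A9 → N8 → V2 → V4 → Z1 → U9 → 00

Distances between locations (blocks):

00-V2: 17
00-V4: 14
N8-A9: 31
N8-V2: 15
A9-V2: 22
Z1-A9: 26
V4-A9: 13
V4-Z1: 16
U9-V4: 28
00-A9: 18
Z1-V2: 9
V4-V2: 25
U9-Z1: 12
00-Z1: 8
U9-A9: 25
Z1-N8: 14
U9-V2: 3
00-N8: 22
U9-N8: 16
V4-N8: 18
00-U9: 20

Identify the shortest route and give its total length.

Shortest is Route A, total 106 blocks.

Route A: 18 + 26 + 12 + 3 + 15 + 18 + 14 = 106
Route B: 14 + 16 + 26 + 22 + 3 + 16 + 22 = 119
Route C: 18 + 31 + 15 + 25 + 16 + 12 + 20 = 137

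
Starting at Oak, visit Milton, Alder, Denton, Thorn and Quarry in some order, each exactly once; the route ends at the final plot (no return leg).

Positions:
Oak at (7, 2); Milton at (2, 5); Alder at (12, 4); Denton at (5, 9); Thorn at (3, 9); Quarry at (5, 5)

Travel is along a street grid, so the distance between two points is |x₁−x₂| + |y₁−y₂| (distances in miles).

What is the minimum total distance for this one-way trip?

There are 5! = 120 possible orderings.
Oak→Milton→Alder→Denton→Thorn→Quarry: 8+11+12+2+6 = 39
Oak→Milton→Alder→Denton→Quarry→Thorn: 8+11+12+4+6 = 41
Oak→Milton→Alder→Thorn→Denton→Quarry: 8+11+14+2+4 = 39
Oak→Milton→Alder→Thorn→Quarry→Denton: 8+11+14+6+4 = 43
Oak→Milton→Alder→Quarry→Denton→Thorn: 8+11+8+4+2 = 33
Oak→Milton→Alder→Quarry→Thorn→Denton: 8+11+8+6+2 = 35
Oak→Milton→Denton→Alder→Thorn→Quarry: 8+7+12+14+6 = 47
Oak→Milton→Denton→Alder→Quarry→Thorn: 8+7+12+8+6 = 41
Oak→Milton→Denton→Thorn→Alder→Quarry: 8+7+2+14+8 = 39
Oak→Milton→Denton→Thorn→Quarry→Alder: 8+7+2+6+8 = 31
Oak→Milton→Denton→Quarry→Alder→Thorn: 8+7+4+8+14 = 41
Oak→Milton→Denton→Quarry→Thorn→Alder: 8+7+4+6+14 = 39
Oak→Milton→Thorn→Alder→Denton→Quarry: 8+5+14+12+4 = 43
Oak→Milton→Thorn→Alder→Quarry→Denton: 8+5+14+8+4 = 39
… (106 more)
Oak→Alder→Quarry→Milton→Thorn→Denton: 7+8+3+5+2 = 25  ← best
The minimum is 25.
One shortest path: Oak → Alder → Quarry → Milton → Thorn → Denton.

Shortest open route: 25 miles.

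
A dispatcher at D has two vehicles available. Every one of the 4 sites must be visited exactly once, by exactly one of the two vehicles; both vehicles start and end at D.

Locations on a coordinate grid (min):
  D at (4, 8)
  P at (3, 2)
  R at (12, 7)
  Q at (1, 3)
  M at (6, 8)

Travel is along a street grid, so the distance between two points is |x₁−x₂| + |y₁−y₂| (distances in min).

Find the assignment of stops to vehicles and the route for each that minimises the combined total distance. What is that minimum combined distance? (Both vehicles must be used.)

36 min — the smallest possible combined total.

There are 2^3 − 1 = 7 ways to divide the 4 stops into two non-empty groups. For each, the best each vehicle can do is its own shortest tour through its group:
  {P} + {R, Q, M}: 14 + 32 = 46
  {R} + {P, Q, M}: 18 + 22 = 40
  {P, R} + {Q, M}: 30 + 20 = 50
  {Q} + {P, R, M}: 16 + 30 = 46
  {P, Q} + {R, M}: 18 + 18 = 36
  {R, Q} + {P, M}: 32 + 18 = 50
  … (7 splits in total)
Best: vehicle 1 D → P → Q → D = 18; vehicle 2 D → R → M → D = 18; combined 36.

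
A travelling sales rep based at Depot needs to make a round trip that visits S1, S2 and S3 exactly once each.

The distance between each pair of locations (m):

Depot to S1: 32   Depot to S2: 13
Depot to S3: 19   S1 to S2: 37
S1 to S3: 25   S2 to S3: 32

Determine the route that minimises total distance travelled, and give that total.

Minimum total distance: 94 m.

There are 3 distinct closed tours to check (reversals are equivalent).
Depot→S1→S2→S3→Depot: 32+37+32+19 = 120
Depot→S1→S3→S2→Depot: 32+25+32+13 = 102
Depot→S2→S1→S3→Depot: 13+37+25+19 = 94
The minimum is 94.
One optimal route: Depot → S2 → S1 → S3 → Depot (or its reverse).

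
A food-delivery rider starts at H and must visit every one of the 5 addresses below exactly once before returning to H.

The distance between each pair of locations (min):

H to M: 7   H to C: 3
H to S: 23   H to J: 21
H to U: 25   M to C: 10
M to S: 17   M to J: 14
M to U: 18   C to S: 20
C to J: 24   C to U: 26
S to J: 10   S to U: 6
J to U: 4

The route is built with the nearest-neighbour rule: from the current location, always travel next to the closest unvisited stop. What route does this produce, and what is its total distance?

Nearest-neighbour total = 60 min; route H → C → M → J → U → S → H.

From H: distances to unvisited — C=3, M=7, J=21, S=23, U=25. Nearest is C (3).
From C: distances to unvisited — M=10, S=20, J=24, U=26. Nearest is M (10).
From M: distances to unvisited — J=14, S=17, U=18. Nearest is J (14).
From J: distances to unvisited — U=4, S=10. Nearest is U (4).
From U: distances to unvisited — S=6. Nearest is S (6).
Return S→H: 23.
Total = 3 + 10 + 14 + 4 + 6 + 23 = 60.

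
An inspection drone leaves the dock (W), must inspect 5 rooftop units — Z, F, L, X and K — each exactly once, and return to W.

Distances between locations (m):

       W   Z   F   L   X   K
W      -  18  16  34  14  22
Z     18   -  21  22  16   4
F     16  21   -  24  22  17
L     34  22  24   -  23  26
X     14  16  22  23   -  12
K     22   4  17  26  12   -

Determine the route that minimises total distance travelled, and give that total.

There are 60 distinct closed tours to check (reversals are equivalent).
W-Z-F-L-X-K-W: 18+21+24+23+12+22 = 120
W-Z-F-L-K-X-W: 18+21+24+26+12+14 = 115
W-Z-F-X-L-K-W: 18+21+22+23+26+22 = 132
W-Z-F-X-K-L-W: 18+21+22+12+26+34 = 133
W-Z-F-K-L-X-W: 18+21+17+26+23+14 = 119
W-Z-F-K-X-L-W: 18+21+17+12+23+34 = 125
W-Z-L-F-X-K-W: 18+22+24+22+12+22 = 120
W-Z-L-F-K-X-W: 18+22+24+17+12+14 = 107
W-Z-L-X-F-K-W: 18+22+23+22+17+22 = 124
W-Z-L-X-K-F-W: 18+22+23+12+17+16 = 108
W-Z-L-K-F-X-W: 18+22+26+17+22+14 = 119
W-Z-L-K-X-F-W: 18+22+26+12+22+16 = 116
W-Z-X-F-L-K-W: 18+16+22+24+26+22 = 128
W-Z-X-F-K-L-W: 18+16+22+17+26+34 = 133
… (46 more)
W-F-L-Z-K-X-W: 16+24+22+4+12+14 = 92  ← best
The minimum is 92.
One optimal route: W → F → L → Z → K → X → W (or its reverse).

Minimum total distance: 92 m.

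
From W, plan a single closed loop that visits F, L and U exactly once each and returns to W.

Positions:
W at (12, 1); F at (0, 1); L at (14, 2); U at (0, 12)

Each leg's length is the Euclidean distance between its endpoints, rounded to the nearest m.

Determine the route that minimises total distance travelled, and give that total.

With 3 stops there are 3!/2 = 3 distinct round trips (a route and its reverse cost the same).
W → F → L → U → W: 12+14+17+16 = 59
W → F → U → L → W: 12+11+17+2 = 42
W → L → F → U → W: 2+14+11+16 = 43
The minimum is 42.
One optimal route: W → F → U → L → W (or its reverse).

Shortest round trip = 42 m.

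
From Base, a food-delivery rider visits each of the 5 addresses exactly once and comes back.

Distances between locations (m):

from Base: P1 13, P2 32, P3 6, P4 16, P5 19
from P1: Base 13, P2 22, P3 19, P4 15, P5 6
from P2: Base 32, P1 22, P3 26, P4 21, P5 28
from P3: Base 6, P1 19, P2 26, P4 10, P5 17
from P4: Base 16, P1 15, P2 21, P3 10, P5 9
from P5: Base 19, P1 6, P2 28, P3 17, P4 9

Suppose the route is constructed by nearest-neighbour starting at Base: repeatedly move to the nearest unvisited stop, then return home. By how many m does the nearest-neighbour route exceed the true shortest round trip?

Excess over optimum: 4 m.

Base: P3=6, P1=13, P4=16, P5=19, P2=32 ⇒ P3
P3: P4=10, P5=17, P1=19, P2=26 ⇒ P4
P4: P5=9, P1=15, P2=21 ⇒ P5
P5: P1=6, P2=28 ⇒ P1
P1: P2=22 ⇒ P2
NN route Base → P3 → P4 → P5 → P1 → P2 → Base costs 85.
Optimal: Base → P1 → P5 → P4 → P2 → P3 → Base costs 81 (by enumerating all 60 distinct tours).
Excess = 85 − 81 = 4.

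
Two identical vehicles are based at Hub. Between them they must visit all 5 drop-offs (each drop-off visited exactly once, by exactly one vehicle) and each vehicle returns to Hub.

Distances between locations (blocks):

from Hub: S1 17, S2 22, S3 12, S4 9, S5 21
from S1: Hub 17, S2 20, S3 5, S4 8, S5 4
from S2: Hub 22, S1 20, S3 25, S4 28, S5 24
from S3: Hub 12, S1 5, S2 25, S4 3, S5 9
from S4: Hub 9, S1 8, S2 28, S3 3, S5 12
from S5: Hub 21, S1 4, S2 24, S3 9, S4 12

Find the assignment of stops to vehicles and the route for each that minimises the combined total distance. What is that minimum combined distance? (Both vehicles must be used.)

Try each way of splitting the stops between the two vehicles (each non-empty) and, for each split, find the best tour for each vehicle:
  {S1} + {S2, S3, S4, S5}: 34 + 67 = 101
  {S2} + {S1, S3, S4, S5}: 44 + 42 = 86
  {S1, S2} + {S3, S4, S5}: 59 + 42 = 101
  {S3} + {S1, S2, S4, S5}: 24 + 67 = 91
  {S1, S3} + {S2, S4, S5}: 34 + 67 = 101
  {S2, S3} + {S1, S4, S5}: 59 + 42 = 101
  … (15 splits in total)
  {S4} + {S1, S2, S3, S5}: 18 + 67 = 85  ← best
Best: vehicle 1 Hub → S4 → Hub = 18; vehicle 2 Hub → S2 → S1 → S5 → S3 → Hub = 67; combined 85.

Minimum combined distance: 85 blocks.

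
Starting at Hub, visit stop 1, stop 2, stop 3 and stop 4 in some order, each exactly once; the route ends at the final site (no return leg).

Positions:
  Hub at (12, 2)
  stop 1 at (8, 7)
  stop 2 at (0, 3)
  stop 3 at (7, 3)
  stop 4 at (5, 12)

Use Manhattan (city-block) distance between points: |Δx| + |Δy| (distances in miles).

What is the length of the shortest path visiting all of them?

33 miles — the minimum one-way total.

There are 4! = 24 possible orderings.
Hub→stop 1→stop 2→stop 3→stop 4: 9+12+7+11 = 39
Hub→stop 1→stop 2→stop 4→stop 3: 9+12+14+11 = 46
Hub→stop 1→stop 3→stop 2→stop 4: 9+5+7+14 = 35
Hub→stop 1→stop 3→stop 4→stop 2: 9+5+11+14 = 39
Hub→stop 1→stop 4→stop 2→stop 3: 9+8+14+7 = 38
Hub→stop 1→stop 4→stop 3→stop 2: 9+8+11+7 = 35
Hub→stop 2→stop 1→stop 3→stop 4: 13+12+5+11 = 41
Hub→stop 2→stop 1→stop 4→stop 3: 13+12+8+11 = 44
Hub→stop 2→stop 3→stop 1→stop 4: 13+7+5+8 = 33
Hub→stop 2→stop 3→stop 4→stop 1: 13+7+11+8 = 39
Hub→stop 2→stop 4→stop 1→stop 3: 13+14+8+5 = 40
Hub→stop 2→stop 4→stop 3→stop 1: 13+14+11+5 = 43
Hub→stop 3→stop 1→stop 2→stop 4: 6+5+12+14 = 37
Hub→stop 3→stop 1→stop 4→stop 2: 6+5+8+14 = 33
… (10 more)
The minimum is 33.
One shortest path: Hub → stop 2 → stop 3 → stop 1 → stop 4.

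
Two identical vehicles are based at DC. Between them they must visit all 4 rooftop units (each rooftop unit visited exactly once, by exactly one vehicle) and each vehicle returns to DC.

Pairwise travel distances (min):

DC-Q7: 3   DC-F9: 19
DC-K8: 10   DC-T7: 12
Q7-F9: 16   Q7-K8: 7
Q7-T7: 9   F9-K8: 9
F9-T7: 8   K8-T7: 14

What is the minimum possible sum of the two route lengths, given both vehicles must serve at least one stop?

Check every non-empty split of the stops between the two vehicles; for each half take its own optimal tour:
  {Q7} + {F9, K8, T7}: 6 + 39 = 45
  {F9} + {Q7, K8, T7}: 38 + 36 = 74
  {Q7, F9} + {K8, T7}: 38 + 36 = 74
  {K8} + {Q7, F9, T7}: 20 + 39 = 59
  {Q7, K8} + {F9, T7}: 20 + 39 = 59
  {F9, K8} + {Q7, T7}: 38 + 24 = 62
  … (7 splits in total)
Best: vehicle 1 DC → Q7 → DC = 6; vehicle 2 DC → K8 → F9 → T7 → DC = 39; combined 45.

Minimum combined distance: 45 min.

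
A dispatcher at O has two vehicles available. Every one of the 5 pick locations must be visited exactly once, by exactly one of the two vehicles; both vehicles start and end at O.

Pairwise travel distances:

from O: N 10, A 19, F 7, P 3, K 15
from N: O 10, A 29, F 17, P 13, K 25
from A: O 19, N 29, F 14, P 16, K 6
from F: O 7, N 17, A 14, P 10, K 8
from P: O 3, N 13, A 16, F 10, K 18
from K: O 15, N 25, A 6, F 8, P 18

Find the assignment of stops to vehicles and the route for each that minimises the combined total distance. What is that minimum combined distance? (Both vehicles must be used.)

Try each way of splitting the stops between the two vehicles (each non-empty) and, for each split, find the best tour for each vehicle:
  {N} + {A, F, P, K}: 20 + 40 = 60
  {A} + {N, F, P, K}: 38 + 56 = 94
  {N, A} + {F, P, K}: 58 + 36 = 94
  {F} + {N, A, P, K}: 14 + 60 = 74
  {N, F} + {A, P, K}: 34 + 40 = 74
  {A, F} + {N, P, K}: 40 + 56 = 96
  … (15 splits in total)
Best: vehicle 1 O → N → O = 20; vehicle 2 O → F → K → A → P → O = 40; combined 60.

Minimum combined distance: 60.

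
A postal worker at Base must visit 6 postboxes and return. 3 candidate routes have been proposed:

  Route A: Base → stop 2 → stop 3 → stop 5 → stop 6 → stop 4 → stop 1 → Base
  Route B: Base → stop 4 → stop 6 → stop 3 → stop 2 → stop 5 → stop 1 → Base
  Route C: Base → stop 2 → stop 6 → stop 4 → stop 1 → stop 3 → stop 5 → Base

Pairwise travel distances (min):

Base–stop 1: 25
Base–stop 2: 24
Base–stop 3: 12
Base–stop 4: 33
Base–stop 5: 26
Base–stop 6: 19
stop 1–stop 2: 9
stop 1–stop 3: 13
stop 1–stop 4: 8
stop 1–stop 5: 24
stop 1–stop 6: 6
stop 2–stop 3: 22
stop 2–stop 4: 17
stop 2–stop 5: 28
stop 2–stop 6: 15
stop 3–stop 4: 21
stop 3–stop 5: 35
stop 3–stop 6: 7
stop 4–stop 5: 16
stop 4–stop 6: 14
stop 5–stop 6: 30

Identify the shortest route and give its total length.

135 min — Route C is the shortest.

Route A: 24 + 22 + 35 + 30 + 14 + 8 + 25 = 158
Route B: 33 + 14 + 7 + 22 + 28 + 24 + 25 = 153
Route C: 24 + 15 + 14 + 8 + 13 + 35 + 26 = 135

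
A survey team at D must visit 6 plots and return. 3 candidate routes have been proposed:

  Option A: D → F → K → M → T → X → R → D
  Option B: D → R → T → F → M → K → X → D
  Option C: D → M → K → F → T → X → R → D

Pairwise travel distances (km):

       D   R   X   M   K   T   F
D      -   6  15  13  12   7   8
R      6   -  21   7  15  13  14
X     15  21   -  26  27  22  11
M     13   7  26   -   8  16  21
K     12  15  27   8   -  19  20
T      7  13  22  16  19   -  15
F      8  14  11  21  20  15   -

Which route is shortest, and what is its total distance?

101 km — Option A is the shortest.

Option A: 8 + 20 + 8 + 16 + 22 + 21 + 6 = 101
Option B: 6 + 13 + 15 + 21 + 8 + 27 + 15 = 105
Option C: 13 + 8 + 20 + 15 + 22 + 21 + 6 = 105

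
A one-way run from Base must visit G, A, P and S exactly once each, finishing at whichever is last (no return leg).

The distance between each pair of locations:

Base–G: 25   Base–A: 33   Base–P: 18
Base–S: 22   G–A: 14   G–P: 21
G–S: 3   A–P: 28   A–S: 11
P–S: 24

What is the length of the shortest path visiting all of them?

Shortest open route: 53.

There are 4! = 24 possible orderings.
Base → G → A → P → S: 25+14+28+24 = 91
Base → G → A → S → P: 25+14+11+24 = 74
Base → G → P → A → S: 25+21+28+11 = 85
Base → G → P → S → A: 25+21+24+11 = 81
Base → G → S → A → P: 25+3+11+28 = 67
Base → G → S → P → A: 25+3+24+28 = 80
Base → A → G → P → S: 33+14+21+24 = 92
Base → A → G → S → P: 33+14+3+24 = 74
Base → A → P → G → S: 33+28+21+3 = 85
Base → A → P → S → G: 33+28+24+3 = 88
Base → A → S → G → P: 33+11+3+21 = 68
Base → A → S → P → G: 33+11+24+21 = 89
Base → P → G → A → S: 18+21+14+11 = 64
Base → P → G → S → A: 18+21+3+11 = 53
… (10 more)
The minimum is 53.
One shortest path: Base → P → G → S → A.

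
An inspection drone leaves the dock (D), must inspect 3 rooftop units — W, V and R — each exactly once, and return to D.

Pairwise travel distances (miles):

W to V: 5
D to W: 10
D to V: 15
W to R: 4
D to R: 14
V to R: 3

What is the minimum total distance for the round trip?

There are 3 distinct closed tours to check (reversals are equivalent).
D-W-V-R-D: 10+5+3+14 = 32
D-W-R-V-D: 10+4+3+15 = 32
D-V-W-R-D: 15+5+4+14 = 38
The minimum is 32.
One optimal route: D → W → V → R → D (or its reverse).

Shortest round trip = 32 miles.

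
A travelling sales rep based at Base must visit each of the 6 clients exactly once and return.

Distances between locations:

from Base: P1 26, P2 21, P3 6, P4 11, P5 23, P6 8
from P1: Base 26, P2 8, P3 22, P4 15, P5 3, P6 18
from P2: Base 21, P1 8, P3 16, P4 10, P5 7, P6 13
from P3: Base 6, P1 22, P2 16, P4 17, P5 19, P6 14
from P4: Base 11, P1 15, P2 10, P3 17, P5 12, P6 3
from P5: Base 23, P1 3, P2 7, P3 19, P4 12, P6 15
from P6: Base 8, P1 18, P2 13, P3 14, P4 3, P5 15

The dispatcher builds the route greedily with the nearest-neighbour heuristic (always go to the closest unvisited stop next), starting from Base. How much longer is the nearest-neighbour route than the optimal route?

Excess over optimum: 13.

From Base: P3=6, P6=8, P4=11, P2=21, P5=23, P1=26 → choose P3 (6).
From P3: P6=14, P2=16, P4=17, P5=19, P1=22 → choose P6 (14).
From P6: P4=3, P2=13, P5=15, P1=18 → choose P4 (3).
From P4: P2=10, P5=12, P1=15 → choose P2 (10).
From P2: P5=7, P1=8 → choose P5 (7).
From P5: P1=3 → choose P1 (3).
NN route Base → P3 → P6 → P4 → P2 → P5 → P1 → Base costs 69.
Optimal: Base → P3 → P2 → P1 → P5 → P4 → P6 → Base costs 56 (by enumerating all 360 distinct tours).
Excess = 69 − 56 = 13.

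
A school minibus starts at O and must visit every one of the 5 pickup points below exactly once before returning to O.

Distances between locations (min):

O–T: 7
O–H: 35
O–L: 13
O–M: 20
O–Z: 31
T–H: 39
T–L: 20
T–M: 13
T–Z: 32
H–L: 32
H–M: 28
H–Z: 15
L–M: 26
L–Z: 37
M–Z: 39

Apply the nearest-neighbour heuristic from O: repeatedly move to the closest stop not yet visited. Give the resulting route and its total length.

From O: distances to unvisited — T=7, L=13, M=20, Z=31, H=35. Nearest is T (7).
From T: distances to unvisited — M=13, L=20, Z=32, H=39. Nearest is M (13).
From M: distances to unvisited — L=26, H=28, Z=39. Nearest is L (26).
From L: distances to unvisited — H=32, Z=37. Nearest is H (32).
From H: distances to unvisited — Z=15. Nearest is Z (15).
Return Z→O: 31.
Total = 7 + 13 + 26 + 32 + 15 + 31 = 124.

Nearest-neighbour total = 124 min; route O → T → M → L → H → Z → O.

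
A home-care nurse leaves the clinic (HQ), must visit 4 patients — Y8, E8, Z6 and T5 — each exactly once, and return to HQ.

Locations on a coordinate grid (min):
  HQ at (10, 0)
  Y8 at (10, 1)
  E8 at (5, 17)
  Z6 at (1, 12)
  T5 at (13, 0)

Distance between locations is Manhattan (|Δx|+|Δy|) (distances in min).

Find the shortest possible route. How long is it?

With 4 stops there are 4!/2 = 12 distinct round trips (a route and its reverse cost the same).
HQ → Y8 → E8 → Z6 → T5 → HQ: 1+21+9+24+3 = 58
HQ → Y8 → E8 → T5 → Z6 → HQ: 1+21+25+24+21 = 92
HQ → Y8 → Z6 → E8 → T5 → HQ: 1+20+9+25+3 = 58
HQ → Y8 → Z6 → T5 → E8 → HQ: 1+20+24+25+22 = 92
HQ → Y8 → T5 → E8 → Z6 → HQ: 1+4+25+9+21 = 60
HQ → Y8 → T5 → Z6 → E8 → HQ: 1+4+24+9+22 = 60
HQ → E8 → Y8 → Z6 → T5 → HQ: 22+21+20+24+3 = 90
HQ → E8 → Y8 → T5 → Z6 → HQ: 22+21+4+24+21 = 92
HQ → E8 → Z6 → Y8 → T5 → HQ: 22+9+20+4+3 = 58
HQ → E8 → T5 → Y8 → Z6 → HQ: 22+25+4+20+21 = 92
HQ → Z6 → Y8 → E8 → T5 → HQ: 21+20+21+25+3 = 90
HQ → Z6 → E8 → Y8 → T5 → HQ: 21+9+21+4+3 = 58
The minimum is 58.
One optimal route: HQ → Y8 → E8 → Z6 → T5 → HQ (or its reverse).

58 min — the shortest possible round trip.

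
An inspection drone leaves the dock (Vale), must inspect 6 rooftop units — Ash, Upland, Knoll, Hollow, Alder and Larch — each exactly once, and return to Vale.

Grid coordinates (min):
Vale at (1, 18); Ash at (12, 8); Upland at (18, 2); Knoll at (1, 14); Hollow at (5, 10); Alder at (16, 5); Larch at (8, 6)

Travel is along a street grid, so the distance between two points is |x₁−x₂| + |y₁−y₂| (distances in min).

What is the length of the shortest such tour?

With 6 stops there are 6!/2 = 360 distinct round trips (a route and its reverse cost the same).
Vale→Ash→Upland→Knoll→Hollow→Alder→Larch→Vale: 21+12+29+8+16+9+19 = 114
Vale→Ash→Upland→Knoll→Hollow→Larch→Alder→Vale: 21+12+29+8+7+9+28 = 114
Vale→Ash→Upland→Knoll→Alder→Hollow→Larch→Vale: 21+12+29+24+16+7+19 = 128
Vale→Ash→Upland→Knoll→Alder→Larch→Hollow→Vale: 21+12+29+24+9+7+12 = 114
Vale→Ash→Upland→Knoll→Larch→Hollow→Alder→Vale: 21+12+29+15+7+16+28 = 128
Vale→Ash→Upland→Knoll→Larch→Alder→Hollow→Vale: 21+12+29+15+9+16+12 = 114
Vale→Ash→Upland→Hollow→Knoll→Alder→Larch→Vale: 21+12+21+8+24+9+19 = 114
Vale→Ash→Upland→Hollow→Knoll→Larch→Alder→Vale: 21+12+21+8+15+9+28 = 114
… (352 more)
Vale→Ash→Upland→Alder→Larch→Hollow→Knoll→Vale: 21+12+5+9+7+8+4 = 66  ← best
The minimum is 66.
One optimal route: Vale → Ash → Upland → Alder → Larch → Hollow → Knoll → Vale (or its reverse).

Shortest round trip = 66 min.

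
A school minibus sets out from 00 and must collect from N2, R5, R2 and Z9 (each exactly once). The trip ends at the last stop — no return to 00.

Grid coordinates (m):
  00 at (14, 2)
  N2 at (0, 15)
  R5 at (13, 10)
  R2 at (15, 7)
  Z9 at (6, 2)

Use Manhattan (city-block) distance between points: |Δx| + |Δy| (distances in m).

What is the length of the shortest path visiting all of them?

Shortest open route: 45 m.

There are 4! = 24 possible orderings.
00 → N2 → R5 → R2 → Z9: 27+18+5+14 = 64
00 → N2 → R5 → Z9 → R2: 27+18+15+14 = 74
00 → N2 → R2 → R5 → Z9: 27+23+5+15 = 70
00 → N2 → R2 → Z9 → R5: 27+23+14+15 = 79
00 → N2 → Z9 → R5 → R2: 27+19+15+5 = 66
00 → N2 → Z9 → R2 → R5: 27+19+14+5 = 65
00 → R5 → N2 → R2 → Z9: 9+18+23+14 = 64
00 → R5 → N2 → Z9 → R2: 9+18+19+14 = 60
00 → R5 → R2 → N2 → Z9: 9+5+23+19 = 56
00 → R5 → R2 → Z9 → N2: 9+5+14+19 = 47
00 → R5 → Z9 → N2 → R2: 9+15+19+23 = 66
00 → R5 → Z9 → R2 → N2: 9+15+14+23 = 61
00 → R2 → N2 → R5 → Z9: 6+23+18+15 = 62
00 → R2 → N2 → Z9 → R5: 6+23+19+15 = 63
… (10 more)
00 → R2 → R5 → Z9 → N2: 6+5+15+19 = 45  ← best
The minimum is 45.
One shortest path: 00 → R2 → R5 → Z9 → N2.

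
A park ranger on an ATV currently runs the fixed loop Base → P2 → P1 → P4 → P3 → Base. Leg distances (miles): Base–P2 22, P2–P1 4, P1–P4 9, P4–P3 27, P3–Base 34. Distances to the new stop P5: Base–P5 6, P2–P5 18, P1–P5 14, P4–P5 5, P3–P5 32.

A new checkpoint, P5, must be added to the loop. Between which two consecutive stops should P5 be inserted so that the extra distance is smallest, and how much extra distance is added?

Insertion cost between consecutive stops i–j is d(i,P5) + d(P5,j) − d(i,j):
  between Base and P2: 6 + 18 − 22 = 2
  between P2 and P1: 18 + 14 − 4 = 28
  between P1 and P4: 14 + 5 − 9 = 10
  between P4 and P3: 5 + 32 − 27 = 10
  between P3 and Base: 32 + 6 − 34 = 4
Cheapest insertion is between Base and P2, adding 2.
New total = 96 + 2 = 98.

Minimum extra distance: 2 miles, inserting P5 between Base and P2.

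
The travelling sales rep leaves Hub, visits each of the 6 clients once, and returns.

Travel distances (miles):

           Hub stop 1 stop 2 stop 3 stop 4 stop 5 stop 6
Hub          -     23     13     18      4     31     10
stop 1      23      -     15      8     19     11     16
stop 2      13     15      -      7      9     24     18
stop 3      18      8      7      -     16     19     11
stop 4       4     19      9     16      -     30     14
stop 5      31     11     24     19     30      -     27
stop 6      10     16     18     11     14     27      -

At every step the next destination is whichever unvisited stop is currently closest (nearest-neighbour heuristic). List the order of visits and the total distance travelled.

From Hub: distances to unvisited — stop 4=4, stop 6=10, stop 2=13, stop 3=18, stop 1=23, stop 5=31. Nearest is stop 4 (4).
From stop 4: distances to unvisited — stop 2=9, stop 6=14, stop 3=16, stop 1=19, stop 5=30. Nearest is stop 2 (9).
From stop 2: distances to unvisited — stop 3=7, stop 1=15, stop 6=18, stop 5=24. Nearest is stop 3 (7).
From stop 3: distances to unvisited — stop 1=8, stop 6=11, stop 5=19. Nearest is stop 1 (8).
From stop 1: distances to unvisited — stop 5=11, stop 6=16. Nearest is stop 5 (11).
From stop 5: distances to unvisited — stop 6=27. Nearest is stop 6 (27).
Return stop 6→Hub: 10.
Total = 4 + 9 + 7 + 8 + 11 + 27 + 10 = 76.

Nearest-neighbour total = 76 miles; route Hub → stop 4 → stop 2 → stop 3 → stop 1 → stop 5 → stop 6 → Hub.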